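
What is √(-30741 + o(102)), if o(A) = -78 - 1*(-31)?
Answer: 2*I*√7697 ≈ 175.47*I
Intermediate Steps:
o(A) = -47 (o(A) = -78 + 31 = -47)
√(-30741 + o(102)) = √(-30741 - 47) = √(-30788) = 2*I*√7697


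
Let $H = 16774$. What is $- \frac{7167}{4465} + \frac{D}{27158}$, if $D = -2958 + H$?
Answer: $- \frac{66476473}{60630235} \approx -1.0964$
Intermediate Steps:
$D = 13816$ ($D = -2958 + 16774 = 13816$)
$- \frac{7167}{4465} + \frac{D}{27158} = - \frac{7167}{4465} + \frac{13816}{27158} = \left(-7167\right) \frac{1}{4465} + 13816 \cdot \frac{1}{27158} = - \frac{7167}{4465} + \frac{6908}{13579} = - \frac{66476473}{60630235}$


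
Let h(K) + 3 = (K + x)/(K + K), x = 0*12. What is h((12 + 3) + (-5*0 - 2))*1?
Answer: -5/2 ≈ -2.5000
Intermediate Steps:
x = 0
h(K) = -5/2 (h(K) = -3 + (K + 0)/(K + K) = -3 + K/((2*K)) = -3 + K*(1/(2*K)) = -3 + ½ = -5/2)
h((12 + 3) + (-5*0 - 2))*1 = -5/2*1 = -5/2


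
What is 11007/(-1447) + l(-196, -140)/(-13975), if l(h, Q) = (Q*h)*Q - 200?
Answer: 216210471/808873 ≈ 267.30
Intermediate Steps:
l(h, Q) = -200 + h*Q² (l(h, Q) = h*Q² - 200 = -200 + h*Q²)
11007/(-1447) + l(-196, -140)/(-13975) = 11007/(-1447) + (-200 - 196*(-140)²)/(-13975) = 11007*(-1/1447) + (-200 - 196*19600)*(-1/13975) = -11007/1447 + (-200 - 3841600)*(-1/13975) = -11007/1447 - 3841800*(-1/13975) = -11007/1447 + 153672/559 = 216210471/808873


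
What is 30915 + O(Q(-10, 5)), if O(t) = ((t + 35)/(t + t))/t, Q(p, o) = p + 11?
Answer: 30933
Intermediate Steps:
Q(p, o) = 11 + p
O(t) = (35 + t)/(2*t**2) (O(t) = ((35 + t)/((2*t)))/t = ((35 + t)*(1/(2*t)))/t = ((35 + t)/(2*t))/t = (35 + t)/(2*t**2))
30915 + O(Q(-10, 5)) = 30915 + (35 + (11 - 10))/(2*(11 - 10)**2) = 30915 + (1/2)*(35 + 1)/1**2 = 30915 + (1/2)*1*36 = 30915 + 18 = 30933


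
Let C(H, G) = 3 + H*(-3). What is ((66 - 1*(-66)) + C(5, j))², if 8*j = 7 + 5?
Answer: 14400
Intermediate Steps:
j = 3/2 (j = (7 + 5)/8 = (⅛)*12 = 3/2 ≈ 1.5000)
C(H, G) = 3 - 3*H
((66 - 1*(-66)) + C(5, j))² = ((66 - 1*(-66)) + (3 - 3*5))² = ((66 + 66) + (3 - 15))² = (132 - 12)² = 120² = 14400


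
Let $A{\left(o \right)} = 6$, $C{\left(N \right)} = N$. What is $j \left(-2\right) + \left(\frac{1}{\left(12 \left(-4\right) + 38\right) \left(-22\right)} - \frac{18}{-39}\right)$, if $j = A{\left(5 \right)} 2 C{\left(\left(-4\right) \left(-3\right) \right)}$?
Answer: $- \frac{822347}{2860} \approx -287.53$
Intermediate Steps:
$j = 144$ ($j = 6 \cdot 2 \left(\left(-4\right) \left(-3\right)\right) = 12 \cdot 12 = 144$)
$j \left(-2\right) + \left(\frac{1}{\left(12 \left(-4\right) + 38\right) \left(-22\right)} - \frac{18}{-39}\right) = 144 \left(-2\right) + \left(\frac{1}{\left(12 \left(-4\right) + 38\right) \left(-22\right)} - \frac{18}{-39}\right) = -288 + \left(\frac{1}{-48 + 38} \left(- \frac{1}{22}\right) - - \frac{6}{13}\right) = -288 + \left(\frac{1}{-10} \left(- \frac{1}{22}\right) + \frac{6}{13}\right) = -288 + \left(\left(- \frac{1}{10}\right) \left(- \frac{1}{22}\right) + \frac{6}{13}\right) = -288 + \left(\frac{1}{220} + \frac{6}{13}\right) = -288 + \frac{1333}{2860} = - \frac{822347}{2860}$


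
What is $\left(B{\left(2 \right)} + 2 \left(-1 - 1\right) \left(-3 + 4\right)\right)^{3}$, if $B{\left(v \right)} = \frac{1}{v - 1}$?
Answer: $-27$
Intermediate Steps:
$B{\left(v \right)} = \frac{1}{-1 + v}$
$\left(B{\left(2 \right)} + 2 \left(-1 - 1\right) \left(-3 + 4\right)\right)^{3} = \left(\frac{1}{-1 + 2} + 2 \left(-1 - 1\right) \left(-3 + 4\right)\right)^{3} = \left(1^{-1} + 2 \left(\left(-2\right) 1\right)\right)^{3} = \left(1 + 2 \left(-2\right)\right)^{3} = \left(1 - 4\right)^{3} = \left(-3\right)^{3} = -27$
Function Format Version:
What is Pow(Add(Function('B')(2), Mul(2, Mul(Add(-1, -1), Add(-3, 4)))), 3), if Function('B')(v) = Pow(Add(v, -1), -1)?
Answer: -27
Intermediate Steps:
Function('B')(v) = Pow(Add(-1, v), -1)
Pow(Add(Function('B')(2), Mul(2, Mul(Add(-1, -1), Add(-3, 4)))), 3) = Pow(Add(Pow(Add(-1, 2), -1), Mul(2, Mul(Add(-1, -1), Add(-3, 4)))), 3) = Pow(Add(Pow(1, -1), Mul(2, Mul(-2, 1))), 3) = Pow(Add(1, Mul(2, -2)), 3) = Pow(Add(1, -4), 3) = Pow(-3, 3) = -27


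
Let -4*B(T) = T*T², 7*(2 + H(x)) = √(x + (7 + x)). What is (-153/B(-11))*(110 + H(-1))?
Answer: -66096/1331 - 612*√5/9317 ≈ -49.806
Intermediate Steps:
H(x) = -2 + √(7 + 2*x)/7 (H(x) = -2 + √(x + (7 + x))/7 = -2 + √(7 + 2*x)/7)
B(T) = -T³/4 (B(T) = -T*T²/4 = -T³/4)
(-153/B(-11))*(110 + H(-1)) = (-153/((-¼*(-11)³)))*(110 + (-2 + √(7 + 2*(-1))/7)) = (-153/((-¼*(-1331))))*(110 + (-2 + √(7 - 2)/7)) = (-153/1331/4)*(110 + (-2 + √5/7)) = (-153*4/1331)*(108 + √5/7) = -612*(108 + √5/7)/1331 = -66096/1331 - 612*√5/9317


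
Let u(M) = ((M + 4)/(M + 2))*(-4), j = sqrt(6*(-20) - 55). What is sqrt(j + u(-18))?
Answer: sqrt(-14 + 20*I*sqrt(7))/2 ≈ 2.2565 + 2.9312*I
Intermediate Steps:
j = 5*I*sqrt(7) (j = sqrt(-120 - 55) = sqrt(-175) = 5*I*sqrt(7) ≈ 13.229*I)
u(M) = -4*(4 + M)/(2 + M) (u(M) = ((4 + M)/(2 + M))*(-4) = -4*(4 + M)/(2 + M))
sqrt(j + u(-18)) = sqrt(5*I*sqrt(7) + 4*(-4 - 1*(-18))/(2 - 18)) = sqrt(5*I*sqrt(7) + 4*(-4 + 18)/(-16)) = sqrt(5*I*sqrt(7) + 4*(-1/16)*14) = sqrt(5*I*sqrt(7) - 7/2) = sqrt(-7/2 + 5*I*sqrt(7))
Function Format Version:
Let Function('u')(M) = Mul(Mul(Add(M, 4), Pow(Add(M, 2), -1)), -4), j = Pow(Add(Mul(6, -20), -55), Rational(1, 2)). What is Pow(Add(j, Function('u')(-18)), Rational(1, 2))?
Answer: Mul(Rational(1, 2), Pow(Add(-14, Mul(20, I, Pow(7, Rational(1, 2)))), Rational(1, 2))) ≈ Add(2.2565, Mul(2.9312, I))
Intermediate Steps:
j = Mul(5, I, Pow(7, Rational(1, 2))) (j = Pow(Add(-120, -55), Rational(1, 2)) = Pow(-175, Rational(1, 2)) = Mul(5, I, Pow(7, Rational(1, 2))) ≈ Mul(13.229, I))
Function('u')(M) = Mul(-4, Pow(Add(2, M), -1), Add(4, M)) (Function('u')(M) = Mul(Mul(Add(4, M), Pow(Add(2, M), -1)), -4) = Mul(Mul(Pow(Add(2, M), -1), Add(4, M)), -4) = Mul(-4, Pow(Add(2, M), -1), Add(4, M)))
Pow(Add(j, Function('u')(-18)), Rational(1, 2)) = Pow(Add(Mul(5, I, Pow(7, Rational(1, 2))), Mul(4, Pow(Add(2, -18), -1), Add(-4, Mul(-1, -18)))), Rational(1, 2)) = Pow(Add(Mul(5, I, Pow(7, Rational(1, 2))), Mul(4, Pow(-16, -1), Add(-4, 18))), Rational(1, 2)) = Pow(Add(Mul(5, I, Pow(7, Rational(1, 2))), Mul(4, Rational(-1, 16), 14)), Rational(1, 2)) = Pow(Add(Mul(5, I, Pow(7, Rational(1, 2))), Rational(-7, 2)), Rational(1, 2)) = Pow(Add(Rational(-7, 2), Mul(5, I, Pow(7, Rational(1, 2)))), Rational(1, 2))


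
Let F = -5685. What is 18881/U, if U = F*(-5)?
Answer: 18881/28425 ≈ 0.66424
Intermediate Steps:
U = 28425 (U = -5685*(-5) = 28425)
18881/U = 18881/28425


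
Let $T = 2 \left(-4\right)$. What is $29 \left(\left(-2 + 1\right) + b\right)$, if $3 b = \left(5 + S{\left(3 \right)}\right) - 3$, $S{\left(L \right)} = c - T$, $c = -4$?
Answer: $29$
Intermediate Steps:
$T = -8$
$S{\left(L \right)} = 4$ ($S{\left(L \right)} = -4 - -8 = -4 + 8 = 4$)
$b = 2$ ($b = \frac{\left(5 + 4\right) - 3}{3} = \frac{9 - 3}{3} = \frac{1}{3} \cdot 6 = 2$)
$29 \left(\left(-2 + 1\right) + b\right) = 29 \left(\left(-2 + 1\right) + 2\right) = 29 \left(-1 + 2\right) = 29 \cdot 1 = 29$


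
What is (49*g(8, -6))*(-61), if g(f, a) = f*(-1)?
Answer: 23912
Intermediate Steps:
g(f, a) = -f
(49*g(8, -6))*(-61) = (49*(-1*8))*(-61) = (49*(-8))*(-61) = -392*(-61) = 23912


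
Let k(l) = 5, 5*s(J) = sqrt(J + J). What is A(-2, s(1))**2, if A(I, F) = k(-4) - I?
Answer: 49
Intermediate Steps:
s(J) = sqrt(2)*sqrt(J)/5 (s(J) = sqrt(J + J)/5 = sqrt(2*J)/5 = (sqrt(2)*sqrt(J))/5 = sqrt(2)*sqrt(J)/5)
A(I, F) = 5 - I
A(-2, s(1))**2 = (5 - 1*(-2))**2 = (5 + 2)**2 = 7**2 = 49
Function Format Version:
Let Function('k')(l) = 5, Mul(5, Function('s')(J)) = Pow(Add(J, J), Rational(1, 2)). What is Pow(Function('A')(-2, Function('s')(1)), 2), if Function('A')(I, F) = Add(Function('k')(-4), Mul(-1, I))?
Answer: 49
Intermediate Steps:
Function('s')(J) = Mul(Rational(1, 5), Pow(2, Rational(1, 2)), Pow(J, Rational(1, 2))) (Function('s')(J) = Mul(Rational(1, 5), Pow(Add(J, J), Rational(1, 2))) = Mul(Rational(1, 5), Pow(Mul(2, J), Rational(1, 2))) = Mul(Rational(1, 5), Mul(Pow(2, Rational(1, 2)), Pow(J, Rational(1, 2)))) = Mul(Rational(1, 5), Pow(2, Rational(1, 2)), Pow(J, Rational(1, 2))))
Function('A')(I, F) = Add(5, Mul(-1, I))
Pow(Function('A')(-2, Function('s')(1)), 2) = Pow(Add(5, Mul(-1, -2)), 2) = Pow(Add(5, 2), 2) = Pow(7, 2) = 49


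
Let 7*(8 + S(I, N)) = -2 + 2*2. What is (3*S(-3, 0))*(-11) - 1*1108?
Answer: -5974/7 ≈ -853.43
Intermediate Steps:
S(I, N) = -54/7 (S(I, N) = -8 + (-2 + 2*2)/7 = -8 + (-2 + 4)/7 = -8 + (⅐)*2 = -8 + 2/7 = -54/7)
(3*S(-3, 0))*(-11) - 1*1108 = (3*(-54/7))*(-11) - 1*1108 = -162/7*(-11) - 1108 = 1782/7 - 1108 = -5974/7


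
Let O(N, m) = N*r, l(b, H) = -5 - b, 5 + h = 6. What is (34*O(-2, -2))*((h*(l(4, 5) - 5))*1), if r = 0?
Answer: 0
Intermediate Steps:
h = 1 (h = -5 + 6 = 1)
O(N, m) = 0 (O(N, m) = N*0 = 0)
(34*O(-2, -2))*((h*(l(4, 5) - 5))*1) = (34*0)*((1*((-5 - 1*4) - 5))*1) = 0*((1*((-5 - 4) - 5))*1) = 0*((1*(-9 - 5))*1) = 0*((1*(-14))*1) = 0*(-14*1) = 0*(-14) = 0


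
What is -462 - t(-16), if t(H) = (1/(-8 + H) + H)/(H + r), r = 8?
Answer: -89089/192 ≈ -464.01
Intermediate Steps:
t(H) = (H + 1/(-8 + H))/(8 + H) (t(H) = (1/(-8 + H) + H)/(H + 8) = (H + 1/(-8 + H))/(8 + H))
-462 - t(-16) = -462 - (1 + (-16)**2 - 8*(-16))/(-64 + (-16)**2) = -462 - (1 + 256 + 128)/(-64 + 256) = -462 - 385/192 = -89089/192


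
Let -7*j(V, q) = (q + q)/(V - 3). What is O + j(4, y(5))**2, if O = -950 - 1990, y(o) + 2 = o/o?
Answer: -144056/49 ≈ -2939.9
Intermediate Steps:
y(o) = -1 (y(o) = -2 + o/o = -2 + 1 = -1)
j(V, q) = -2*q/(7*(-3 + V)) (j(V, q) = -(q + q)/(7*(V - 3)) = -2*q/(7*(-3 + V)))
O = -2940
O + j(4, y(5))**2 = -2940 + (-2*(-1)/(-21 + 7*4))**2 = -2940 + (-2*(-1)/(-21 + 28))**2 = -2940 + (-2*(-1)/7)**2 = -2940 + (-2*(-1)*1/7)**2 = -2940 + (2/7)**2 = -2940 + 4/49 = -144056/49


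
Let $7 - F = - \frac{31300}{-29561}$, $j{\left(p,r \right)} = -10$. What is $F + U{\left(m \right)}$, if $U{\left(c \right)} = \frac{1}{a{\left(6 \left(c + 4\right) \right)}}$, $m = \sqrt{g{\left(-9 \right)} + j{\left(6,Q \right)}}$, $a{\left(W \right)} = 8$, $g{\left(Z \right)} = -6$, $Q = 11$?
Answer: $\frac{1434577}{236488} \approx 6.0662$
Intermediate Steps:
$m = 4 i$ ($m = \sqrt{-6 - 10} = \sqrt{-16} = 4 i \approx 4.0 i$)
$U{\left(c \right)} = \frac{1}{8}$
$F = \frac{175627}{29561}$ ($F = 7 - - \frac{31300}{-29561} = 7 - \left(-31300\right) \left(- \frac{1}{29561}\right) = 7 - \frac{31300}{29561} = \frac{175627}{29561} \approx 5.9412$)
$F + U{\left(m \right)} = \frac{175627}{29561} + \frac{1}{8} = \frac{1434577}{236488}$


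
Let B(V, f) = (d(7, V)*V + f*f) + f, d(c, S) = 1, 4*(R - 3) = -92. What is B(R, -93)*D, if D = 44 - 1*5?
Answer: 332904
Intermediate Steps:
R = -20 (R = 3 + (¼)*(-92) = 3 - 23 = -20)
D = 39 (D = 44 - 5 = 39)
B(V, f) = V + f + f² (B(V, f) = (1*V + f*f) + f = (V + f²) + f = V + f + f²)
B(R, -93)*D = (-20 - 93 + (-93)²)*39 = (-20 - 93 + 8649)*39 = 8536*39 = 332904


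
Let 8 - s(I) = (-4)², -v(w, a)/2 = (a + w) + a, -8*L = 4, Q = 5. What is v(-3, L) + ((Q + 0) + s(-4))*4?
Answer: -4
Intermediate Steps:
L = -½ (L = -⅛*4 = -½ ≈ -0.50000)
v(w, a) = -4*a - 2*w (v(w, a) = -2*((a + w) + a) = -2*(w + 2*a) = -4*a - 2*w)
s(I) = -8 (s(I) = 8 - 1*(-4)² = 8 - 1*16 = 8 - 16 = -8)
v(-3, L) + ((Q + 0) + s(-4))*4 = (-4*(-½) - 2*(-3)) + ((5 + 0) - 8)*4 = (2 + 6) + (5 - 8)*4 = 8 - 3*4 = 8 - 12 = -4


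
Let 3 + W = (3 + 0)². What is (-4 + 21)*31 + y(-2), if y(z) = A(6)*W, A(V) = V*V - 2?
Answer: 731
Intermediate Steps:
W = 6 (W = -3 + (3 + 0)² = -3 + 3² = -3 + 9 = 6)
A(V) = -2 + V² (A(V) = V² - 2 = -2 + V²)
y(z) = 204 (y(z) = (-2 + 6²)*6 = (-2 + 36)*6 = 34*6 = 204)
(-4 + 21)*31 + y(-2) = (-4 + 21)*31 + 204 = 17*31 + 204 = 527 + 204 = 731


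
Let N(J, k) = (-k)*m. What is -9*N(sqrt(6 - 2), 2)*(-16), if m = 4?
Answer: -1152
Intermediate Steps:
N(J, k) = -4*k (N(J, k) = -k*4 = -4*k)
-9*N(sqrt(6 - 2), 2)*(-16) = -(-36)*2*(-16) = -9*(-8)*(-16) = 72*(-16) = -1152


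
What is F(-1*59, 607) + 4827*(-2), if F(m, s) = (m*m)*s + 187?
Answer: 2103500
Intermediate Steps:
F(m, s) = 187 + s*m² (F(m, s) = m²*s + 187 = s*m² + 187 = 187 + s*m²)
F(-1*59, 607) + 4827*(-2) = (187 + 607*(-1*59)²) + 4827*(-2) = (187 + 607*(-59)²) - 9654 = (187 + 607*3481) - 9654 = (187 + 2112967) - 9654 = 2113154 - 9654 = 2103500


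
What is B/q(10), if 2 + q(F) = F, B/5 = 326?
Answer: 815/4 ≈ 203.75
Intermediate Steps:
B = 1630 (B = 5*326 = 1630)
q(F) = -2 + F
B/q(10) = 1630/(-2 + 10) = 1630/8 = 1630*(⅛) = 815/4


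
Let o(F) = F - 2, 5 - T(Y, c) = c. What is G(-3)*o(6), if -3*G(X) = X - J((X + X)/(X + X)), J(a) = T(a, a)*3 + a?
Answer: 64/3 ≈ 21.333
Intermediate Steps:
T(Y, c) = 5 - c
J(a) = 15 - 2*a (J(a) = (5 - a)*3 + a = (15 - 3*a) + a = 15 - 2*a)
G(X) = 13/3 - X/3 (G(X) = -(X - (15 - 2*(X + X)/(X + X)))/3 = -(X - (15 - 2*2*X/(2*X)))/3 = -(X - (15 - 2*2*X*1/(2*X)))/3 = -(X - (15 - 2*1))/3 = -(X - (15 - 2))/3 = -(X - 1*13)/3 = -(X - 13)/3 = -(-13 + X)/3 = 13/3 - X/3)
o(F) = -2 + F
G(-3)*o(6) = (13/3 - 1/3*(-3))*(-2 + 6) = (13/3 + 1)*4 = (16/3)*4 = 64/3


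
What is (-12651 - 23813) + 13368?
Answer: -23096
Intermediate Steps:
(-12651 - 23813) + 13368 = -36464 + 13368 = -23096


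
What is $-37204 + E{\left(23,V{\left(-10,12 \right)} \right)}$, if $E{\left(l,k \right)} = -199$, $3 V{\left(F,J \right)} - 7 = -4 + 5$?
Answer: $-37403$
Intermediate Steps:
$V{\left(F,J \right)} = \frac{8}{3}$ ($V{\left(F,J \right)} = \frac{7}{3} + \frac{-4 + 5}{3} = \frac{7}{3} + \frac{1}{3} \cdot 1 = \frac{7}{3} + \frac{1}{3} = \frac{8}{3}$)
$-37204 + E{\left(23,V{\left(-10,12 \right)} \right)} = -37204 - 199 = -37403$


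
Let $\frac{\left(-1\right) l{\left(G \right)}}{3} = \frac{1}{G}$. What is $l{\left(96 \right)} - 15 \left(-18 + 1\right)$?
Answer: $\frac{8159}{32} \approx 254.97$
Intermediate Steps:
$l{\left(G \right)} = - \frac{3}{G}$
$l{\left(96 \right)} - 15 \left(-18 + 1\right) = - \frac{3}{96} - 15 \left(-18 + 1\right) = \left(-3\right) \frac{1}{96} - -255 = - \frac{1}{32} + 255 = \frac{8159}{32}$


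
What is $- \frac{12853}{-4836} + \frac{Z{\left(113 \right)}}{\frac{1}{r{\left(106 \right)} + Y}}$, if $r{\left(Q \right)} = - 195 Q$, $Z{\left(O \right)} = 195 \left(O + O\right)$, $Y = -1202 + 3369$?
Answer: $- \frac{3943405974707}{4836} \approx -8.1543 \cdot 10^{8}$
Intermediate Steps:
$Y = 2167$
$Z{\left(O \right)} = 390 O$ ($Z{\left(O \right)} = 195 \cdot 2 O = 390 O$)
$- \frac{12853}{-4836} + \frac{Z{\left(113 \right)}}{\frac{1}{r{\left(106 \right)} + Y}} = - \frac{12853}{-4836} + \frac{390 \cdot 113}{\frac{1}{\left(-195\right) 106 + 2167}} = \left(-12853\right) \left(- \frac{1}{4836}\right) + \frac{44070}{\frac{1}{-20670 + 2167}} = \frac{12853}{4836} + \frac{44070}{\frac{1}{-18503}} = \frac{12853}{4836} + \frac{44070}{- \frac{1}{18503}} = \frac{12853}{4836} + 44070 \left(-18503\right) = \frac{12853}{4836} - 815427210 = - \frac{3943405974707}{4836}$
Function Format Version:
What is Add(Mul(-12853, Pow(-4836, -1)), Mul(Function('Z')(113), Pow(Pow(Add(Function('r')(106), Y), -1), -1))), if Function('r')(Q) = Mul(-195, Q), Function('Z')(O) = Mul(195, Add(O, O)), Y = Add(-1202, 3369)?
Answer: Rational(-3943405974707, 4836) ≈ -8.1543e+8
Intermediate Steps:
Y = 2167
Function('Z')(O) = Mul(390, O) (Function('Z')(O) = Mul(195, Mul(2, O)) = Mul(390, O))
Add(Mul(-12853, Pow(-4836, -1)), Mul(Function('Z')(113), Pow(Pow(Add(Function('r')(106), Y), -1), -1))) = Add(Mul(-12853, Pow(-4836, -1)), Mul(Mul(390, 113), Pow(Pow(Add(Mul(-195, 106), 2167), -1), -1))) = Add(Mul(-12853, Rational(-1, 4836)), Mul(44070, Pow(Pow(Add(-20670, 2167), -1), -1))) = Add(Rational(12853, 4836), Mul(44070, Pow(Pow(-18503, -1), -1))) = Add(Rational(12853, 4836), Mul(44070, Pow(Rational(-1, 18503), -1))) = Add(Rational(12853, 4836), Mul(44070, -18503)) = Add(Rational(12853, 4836), -815427210) = Rational(-3943405974707, 4836)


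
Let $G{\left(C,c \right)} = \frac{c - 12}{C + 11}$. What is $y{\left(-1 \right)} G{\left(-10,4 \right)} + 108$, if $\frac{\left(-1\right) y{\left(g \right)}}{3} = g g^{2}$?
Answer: $84$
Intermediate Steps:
$G{\left(C,c \right)} = \frac{-12 + c}{11 + C}$
$y{\left(g \right)} = - 3 g^{3}$ ($y{\left(g \right)} = - 3 g g^{2} = - 3 g^{3}$)
$y{\left(-1 \right)} G{\left(-10,4 \right)} + 108 = - 3 \left(-1\right)^{3} \frac{-12 + 4}{11 - 10} + 108 = \left(-3\right) \left(-1\right) 1^{-1} \left(-8\right) + 108 = 3 \cdot 1 \left(-8\right) + 108 = 3 \left(-8\right) + 108 = -24 + 108 = 84$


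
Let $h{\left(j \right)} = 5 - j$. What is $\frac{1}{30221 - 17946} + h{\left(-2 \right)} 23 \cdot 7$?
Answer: $\frac{13833926}{12275} \approx 1127.0$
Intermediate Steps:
$\frac{1}{30221 - 17946} + h{\left(-2 \right)} 23 \cdot 7 = \frac{1}{30221 - 17946} + \left(5 - -2\right) 23 \cdot 7 = \frac{1}{12275} + \left(5 + 2\right) 23 \cdot 7 = \frac{1}{12275} + 7 \cdot 23 \cdot 7 = \frac{1}{12275} + 161 \cdot 7 = \frac{1}{12275} + 1127 = \frac{13833926}{12275}$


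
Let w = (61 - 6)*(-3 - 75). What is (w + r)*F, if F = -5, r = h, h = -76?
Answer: 21830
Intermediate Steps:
r = -76
w = -4290 (w = 55*(-78) = -4290)
(w + r)*F = (-4290 - 76)*(-5) = -4366*(-5) = 21830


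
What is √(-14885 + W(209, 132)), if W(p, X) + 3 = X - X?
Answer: 2*I*√3722 ≈ 122.02*I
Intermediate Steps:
W(p, X) = -3 (W(p, X) = -3 + (X - X) = -3 + 0 = -3)
√(-14885 + W(209, 132)) = √(-14885 - 3) = √(-14888) = 2*I*√3722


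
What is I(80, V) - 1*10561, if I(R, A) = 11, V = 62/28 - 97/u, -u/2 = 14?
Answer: -10550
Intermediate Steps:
u = -28 (u = -2*14 = -28)
V = 159/28 (V = 62/28 - 97/(-28) = 62*(1/28) - 97*(-1/28) = 31/14 + 97/28 = 159/28 ≈ 5.6786)
I(80, V) - 1*10561 = 11 - 1*10561 = 11 - 10561 = -10550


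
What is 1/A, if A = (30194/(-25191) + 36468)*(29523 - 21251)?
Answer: 25191/7598950324768 ≈ 3.3151e-9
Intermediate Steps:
A = 7598950324768/25191 (A = (30194*(-1/25191) + 36468)*8272 = (-30194/25191 + 36468)*8272 = (918635194/25191)*8272 = 7598950324768/25191 ≈ 3.0165e+8)
1/A = 1/(7598950324768/25191) = 25191/7598950324768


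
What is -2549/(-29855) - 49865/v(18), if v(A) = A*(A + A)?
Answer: -1487067823/19346040 ≈ -76.867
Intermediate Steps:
v(A) = 2*A**2 (v(A) = A*(2*A) = 2*A**2)
-2549/(-29855) - 49865/v(18) = -2549/(-29855) - 49865/(2*18**2) = -2549*(-1/29855) - 49865/(2*324) = 2549/29855 - 49865/648 = -1487067823/19346040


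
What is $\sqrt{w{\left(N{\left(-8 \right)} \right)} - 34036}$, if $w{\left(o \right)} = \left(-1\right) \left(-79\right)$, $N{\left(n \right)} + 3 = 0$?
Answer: $21 i \sqrt{77} \approx 184.27 i$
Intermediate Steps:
$N{\left(n \right)} = -3$ ($N{\left(n \right)} = -3 + 0 = -3$)
$w{\left(o \right)} = 79$
$\sqrt{w{\left(N{\left(-8 \right)} \right)} - 34036} = \sqrt{79 - 34036} = \sqrt{-33957} = 21 i \sqrt{77}$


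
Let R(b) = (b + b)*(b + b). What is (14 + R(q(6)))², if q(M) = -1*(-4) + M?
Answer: 171396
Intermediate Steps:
q(M) = 4 + M
R(b) = 4*b² (R(b) = (2*b)*(2*b) = 4*b²)
(14 + R(q(6)))² = (14 + 4*(4 + 6)²)² = (14 + 4*10²)² = (14 + 4*100)² = (14 + 400)² = 414² = 171396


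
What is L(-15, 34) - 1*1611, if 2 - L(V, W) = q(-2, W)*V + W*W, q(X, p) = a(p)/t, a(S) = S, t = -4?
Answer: -5785/2 ≈ -2892.5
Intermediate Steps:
q(X, p) = -p/4 (q(X, p) = p/(-4) = p*(-1/4) = -p/4)
L(V, W) = 2 - W**2 + V*W/4 (L(V, W) = 2 - ((-W/4)*V + W*W) = 2 - (-V*W/4 + W**2) = 2 - (W**2 - V*W/4) = 2 + (-W**2 + V*W/4) = 2 - W**2 + V*W/4)
L(-15, 34) - 1*1611 = (2 - 1*34**2 + (1/4)*(-15)*34) - 1*1611 = (2 - 1*1156 - 255/2) - 1611 = (2 - 1156 - 255/2) - 1611 = -2563/2 - 1611 = -5785/2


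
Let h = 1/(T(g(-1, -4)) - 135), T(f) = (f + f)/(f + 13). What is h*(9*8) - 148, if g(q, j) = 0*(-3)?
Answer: -2228/15 ≈ -148.53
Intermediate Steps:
g(q, j) = 0
T(f) = 2*f/(13 + f) (T(f) = (2*f)/(13 + f) = 2*f/(13 + f))
h = -1/135 (h = 1/(2*0/(13 + 0) - 135) = 1/(2*0/13 - 135) = 1/(2*0*(1/13) - 135) = 1/(0 - 135) = 1/(-135) = -1/135 ≈ -0.0074074)
h*(9*8) - 148 = -8/15 - 148 = -2228/15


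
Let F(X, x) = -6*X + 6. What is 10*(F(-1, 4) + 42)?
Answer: 540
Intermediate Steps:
F(X, x) = 6 - 6*X
10*(F(-1, 4) + 42) = 10*((6 - 6*(-1)) + 42) = 10*((6 + 6) + 42) = 10*(12 + 42) = 10*54 = 540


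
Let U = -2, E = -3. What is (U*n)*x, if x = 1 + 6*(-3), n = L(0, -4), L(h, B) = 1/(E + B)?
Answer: -34/7 ≈ -4.8571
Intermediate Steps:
L(h, B) = 1/(-3 + B)
n = -⅐ (n = 1/(-3 - 4) = 1/(-7) = -⅐ ≈ -0.14286)
x = -17 (x = 1 - 18 = -17)
(U*n)*x = -2*(-⅐)*(-17) = (2/7)*(-17) = -34/7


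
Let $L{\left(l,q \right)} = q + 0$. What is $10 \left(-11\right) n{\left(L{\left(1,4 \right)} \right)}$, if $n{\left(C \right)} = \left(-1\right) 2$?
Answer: $220$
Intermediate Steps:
$L{\left(l,q \right)} = q$
$n{\left(C \right)} = -2$
$10 \left(-11\right) n{\left(L{\left(1,4 \right)} \right)} = 10 \left(-11\right) \left(-2\right) = \left(-110\right) \left(-2\right) = 220$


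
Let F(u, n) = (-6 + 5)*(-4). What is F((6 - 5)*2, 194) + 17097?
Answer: 17101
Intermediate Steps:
F(u, n) = 4 (F(u, n) = -1*(-4) = 4)
F((6 - 5)*2, 194) + 17097 = 4 + 17097 = 17101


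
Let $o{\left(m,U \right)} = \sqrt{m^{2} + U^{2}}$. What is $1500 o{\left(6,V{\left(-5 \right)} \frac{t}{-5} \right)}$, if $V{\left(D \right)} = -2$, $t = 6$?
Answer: $1800 \sqrt{29} \approx 9693.3$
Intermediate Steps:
$o{\left(m,U \right)} = \sqrt{U^{2} + m^{2}}$
$1500 o{\left(6,V{\left(-5 \right)} \frac{t}{-5} \right)} = 1500 \sqrt{\left(- 2 \frac{6}{-5}\right)^{2} + 6^{2}} = 1500 \sqrt{\left(- 2 \cdot 6 \left(- \frac{1}{5}\right)\right)^{2} + 36} = 1500 \sqrt{\left(\left(-2\right) \left(- \frac{6}{5}\right)\right)^{2} + 36} = 1500 \sqrt{\left(\frac{12}{5}\right)^{2} + 36} = 1500 \sqrt{\frac{144}{25} + 36} = 1500 \sqrt{\frac{1044}{25}} = 1500 \frac{6 \sqrt{29}}{5} = 1800 \sqrt{29}$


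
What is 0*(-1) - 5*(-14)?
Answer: 70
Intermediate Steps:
0*(-1) - 5*(-14) = 0 + 70 = 70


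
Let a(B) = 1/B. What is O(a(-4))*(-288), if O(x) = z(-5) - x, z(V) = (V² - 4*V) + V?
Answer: -11592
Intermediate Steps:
z(V) = V² - 3*V
O(x) = 40 - x (O(x) = -5*(-3 - 5) - x = -5*(-8) - x = 40 - x)
O(a(-4))*(-288) = (40 - 1/(-4))*(-288) = (40 - 1*(-¼))*(-288) = (40 + ¼)*(-288) = (161/4)*(-288) = -11592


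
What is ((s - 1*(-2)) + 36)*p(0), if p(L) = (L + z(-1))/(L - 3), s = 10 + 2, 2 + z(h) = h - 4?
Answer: 350/3 ≈ 116.67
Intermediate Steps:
z(h) = -6 + h (z(h) = -2 + (h - 4) = -2 + (-4 + h) = -6 + h)
s = 12
p(L) = (-7 + L)/(-3 + L) (p(L) = (L + (-6 - 1))/(L - 3) = (L - 7)/(-3 + L) = (-7 + L)/(-3 + L))
((s - 1*(-2)) + 36)*p(0) = ((12 - 1*(-2)) + 36)*((-7 + 0)/(-3 + 0)) = ((12 + 2) + 36)*(-7/(-3)) = (14 + 36)*(-⅓*(-7)) = 50*(7/3) = 350/3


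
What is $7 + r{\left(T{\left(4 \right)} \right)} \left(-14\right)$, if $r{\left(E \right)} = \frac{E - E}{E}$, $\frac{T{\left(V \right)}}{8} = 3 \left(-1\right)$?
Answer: $7$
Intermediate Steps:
$T{\left(V \right)} = -24$ ($T{\left(V \right)} = 8 \cdot 3 \left(-1\right) = 8 \left(-3\right) = -24$)
$r{\left(E \right)} = 0$ ($r{\left(E \right)} = \frac{0}{E} = 0$)
$7 + r{\left(T{\left(4 \right)} \right)} \left(-14\right) = 7 + 0 \left(-14\right) = 7 + 0 = 7$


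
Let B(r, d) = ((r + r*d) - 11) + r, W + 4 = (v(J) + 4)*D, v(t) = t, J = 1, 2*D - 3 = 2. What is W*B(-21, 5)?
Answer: -1343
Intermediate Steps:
D = 5/2 (D = 3/2 + (½)*2 = 3/2 + 1 = 5/2 ≈ 2.5000)
W = 17/2 (W = -4 + (1 + 4)*(5/2) = -4 + 5*(5/2) = -4 + 25/2 = 17/2 ≈ 8.5000)
B(r, d) = -11 + 2*r + d*r (B(r, d) = ((r + d*r) - 11) + r = (-11 + r + d*r) + r = -11 + 2*r + d*r)
W*B(-21, 5) = 17*(-11 + 2*(-21) + 5*(-21))/2 = 17*(-11 - 42 - 105)/2 = (17/2)*(-158) = -1343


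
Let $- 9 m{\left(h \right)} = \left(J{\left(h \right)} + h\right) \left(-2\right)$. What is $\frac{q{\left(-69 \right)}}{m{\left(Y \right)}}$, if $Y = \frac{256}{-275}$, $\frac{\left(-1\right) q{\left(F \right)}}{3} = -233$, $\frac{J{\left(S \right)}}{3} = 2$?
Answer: $\frac{1730025}{2788} \approx 620.53$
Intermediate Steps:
$J{\left(S \right)} = 6$ ($J{\left(S \right)} = 3 \cdot 2 = 6$)
$q{\left(F \right)} = 699$ ($q{\left(F \right)} = \left(-3\right) \left(-233\right) = 699$)
$Y = - \frac{256}{275}$ ($Y = 256 \left(- \frac{1}{275}\right) = - \frac{256}{275} \approx -0.93091$)
$m{\left(h \right)} = \frac{4}{3} + \frac{2 h}{9}$ ($m{\left(h \right)} = - \frac{\left(6 + h\right) \left(-2\right)}{9} = - \frac{-12 - 2 h}{9} = \frac{4}{3} + \frac{2 h}{9}$)
$\frac{q{\left(-69 \right)}}{m{\left(Y \right)}} = \frac{699}{\frac{4}{3} + \frac{2}{9} \left(- \frac{256}{275}\right)} = \frac{699}{\frac{4}{3} - \frac{512}{2475}} = \frac{699}{\frac{2788}{2475}} = 699 \cdot \frac{2475}{2788} = \frac{1730025}{2788}$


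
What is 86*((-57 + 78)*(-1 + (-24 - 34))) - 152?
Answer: -106706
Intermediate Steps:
86*((-57 + 78)*(-1 + (-24 - 34))) - 152 = 86*(21*(-1 - 58)) - 152 = 86*(21*(-59)) - 152 = 86*(-1239) - 152 = -106554 - 152 = -106706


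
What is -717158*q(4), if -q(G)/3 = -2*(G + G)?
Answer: -34423584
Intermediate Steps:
q(G) = 12*G (q(G) = -(-6)*(G + G) = -(-6)*2*G = -(-12)*G = 12*G)
-717158*q(4) = -8605896*4 = -717158*48 = -34423584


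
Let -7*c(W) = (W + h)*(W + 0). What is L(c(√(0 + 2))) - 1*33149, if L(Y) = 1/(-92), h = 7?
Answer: -3049709/92 ≈ -33149.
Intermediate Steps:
c(W) = -W*(7 + W)/7 (c(W) = -(W + 7)*(W + 0)/7 = -(7 + W)*W/7 = -W*(7 + W)/7)
L(Y) = -1/92
L(c(√(0 + 2))) - 1*33149 = -1/92 - 1*33149 = -1/92 - 33149 = -3049709/92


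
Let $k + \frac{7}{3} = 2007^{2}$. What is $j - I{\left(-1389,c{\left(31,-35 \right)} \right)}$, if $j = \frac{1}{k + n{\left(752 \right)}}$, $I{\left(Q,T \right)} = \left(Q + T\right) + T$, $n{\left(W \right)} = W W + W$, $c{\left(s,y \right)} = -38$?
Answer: $\frac{20191960223}{13782908} \approx 1465.0$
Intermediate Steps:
$n{\left(W \right)} = W + W^{2}$ ($n{\left(W \right)} = W^{2} + W = W + W^{2}$)
$k = \frac{12084140}{3}$ ($k = - \frac{7}{3} + 2007^{2} = - \frac{7}{3} + 4028049 = \frac{12084140}{3} \approx 4.028 \cdot 10^{6}$)
$I{\left(Q,T \right)} = Q + 2 T$
$j = \frac{3}{13782908}$ ($j = \frac{1}{\frac{12084140}{3} + 752 \left(1 + 752\right)} = \frac{1}{\frac{12084140}{3} + 752 \cdot 753} = \frac{1}{\frac{12084140}{3} + 566256} = \frac{1}{\frac{13782908}{3}} = \frac{3}{13782908} \approx 2.1766 \cdot 10^{-7}$)
$j - I{\left(-1389,c{\left(31,-35 \right)} \right)} = \frac{3}{13782908} - \left(-1389 + 2 \left(-38\right)\right) = \frac{3}{13782908} - \left(-1389 - 76\right) = \frac{3}{13782908} - -1465 = \frac{3}{13782908} + 1465 = \frac{20191960223}{13782908}$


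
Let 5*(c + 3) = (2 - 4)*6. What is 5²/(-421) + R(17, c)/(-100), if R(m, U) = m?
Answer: -9657/42100 ≈ -0.22938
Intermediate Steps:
c = -27/5 (c = -3 + ((2 - 4)*6)/5 = -3 + (-2*6)/5 = -3 + (⅕)*(-12) = -3 - 12/5 = -27/5 ≈ -5.4000)
5²/(-421) + R(17, c)/(-100) = 5²/(-421) + 17/(-100) = 25*(-1/421) + 17*(-1/100) = -25/421 - 17/100 = -9657/42100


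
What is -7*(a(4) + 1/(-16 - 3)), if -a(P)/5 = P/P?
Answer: 672/19 ≈ 35.368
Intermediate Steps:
a(P) = -5 (a(P) = -5*P/P = -5*1 = -5)
-7*(a(4) + 1/(-16 - 3)) = -7*(-5 + 1/(-16 - 3)) = -7*(-5 + 1/(-19)) = -7*(-5 - 1/19) = -7*(-96/19) = 672/19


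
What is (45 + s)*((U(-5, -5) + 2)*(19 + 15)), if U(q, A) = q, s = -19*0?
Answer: -4590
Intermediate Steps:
s = 0
(45 + s)*((U(-5, -5) + 2)*(19 + 15)) = (45 + 0)*((-5 + 2)*(19 + 15)) = 45*(-3*34) = 45*(-102) = -4590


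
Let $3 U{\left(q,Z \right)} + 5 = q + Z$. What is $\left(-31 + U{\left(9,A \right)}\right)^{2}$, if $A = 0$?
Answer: $\frac{7921}{9} \approx 880.11$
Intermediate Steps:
$U{\left(q,Z \right)} = - \frac{5}{3} + \frac{Z}{3} + \frac{q}{3}$ ($U{\left(q,Z \right)} = - \frac{5}{3} + \frac{q + Z}{3} = - \frac{5}{3} + \frac{Z + q}{3} = - \frac{5}{3} + \left(\frac{Z}{3} + \frac{q}{3}\right) = - \frac{5}{3} + \frac{Z}{3} + \frac{q}{3}$)
$\left(-31 + U{\left(9,A \right)}\right)^{2} = \left(-31 + \left(- \frac{5}{3} + \frac{1}{3} \cdot 0 + \frac{1}{3} \cdot 9\right)\right)^{2} = \left(-31 + \left(- \frac{5}{3} + 0 + 3\right)\right)^{2} = \left(-31 + \frac{4}{3}\right)^{2} = \left(- \frac{89}{3}\right)^{2} = \frac{7921}{9}$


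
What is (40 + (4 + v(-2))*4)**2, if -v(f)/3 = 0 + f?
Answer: 6400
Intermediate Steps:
v(f) = -3*f (v(f) = -3*(0 + f) = -3*f)
(40 + (4 + v(-2))*4)**2 = (40 + (4 - 3*(-2))*4)**2 = (40 + (4 + 6)*4)**2 = (40 + 10*4)**2 = (40 + 40)**2 = 80**2 = 6400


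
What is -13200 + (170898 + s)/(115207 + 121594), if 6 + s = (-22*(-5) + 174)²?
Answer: -3125521652/236801 ≈ -13199.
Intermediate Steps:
s = 80650 (s = -6 + (-22*(-5) + 174)² = -6 + (110 + 174)² = -6 + 284² = -6 + 80656 = 80650)
-13200 + (170898 + s)/(115207 + 121594) = -13200 + (170898 + 80650)/(115207 + 121594) = -13200 + 251548/236801 = -3125521652/236801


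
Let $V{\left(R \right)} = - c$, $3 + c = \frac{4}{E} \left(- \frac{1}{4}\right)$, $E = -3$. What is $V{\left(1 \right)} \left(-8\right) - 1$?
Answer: $- \frac{67}{3} \approx -22.333$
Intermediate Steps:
$c = - \frac{8}{3}$ ($c = -3 + \frac{4}{-3} \left(- \frac{1}{4}\right) = -3 + 4 \left(- \frac{1}{3}\right) \left(\left(-1\right) \frac{1}{4}\right) = -3 - - \frac{1}{3} = -3 + \frac{1}{3} = - \frac{8}{3} \approx -2.6667$)
$V{\left(R \right)} = \frac{8}{3}$ ($V{\left(R \right)} = \left(-1\right) \left(- \frac{8}{3}\right) = \frac{8}{3}$)
$V{\left(1 \right)} \left(-8\right) - 1 = \frac{8}{3} \left(-8\right) - 1 = - \frac{64}{3} - 1 = - \frac{67}{3}$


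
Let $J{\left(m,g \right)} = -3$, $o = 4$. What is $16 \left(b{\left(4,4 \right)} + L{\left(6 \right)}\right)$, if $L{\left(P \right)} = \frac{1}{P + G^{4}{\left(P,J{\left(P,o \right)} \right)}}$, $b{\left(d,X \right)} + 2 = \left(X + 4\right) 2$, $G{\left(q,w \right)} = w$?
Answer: $\frac{19504}{87} \approx 224.18$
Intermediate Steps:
$b{\left(d,X \right)} = 6 + 2 X$ ($b{\left(d,X \right)} = -2 + \left(X + 4\right) 2 = -2 + \left(4 + X\right) 2 = -2 + \left(8 + 2 X\right) = 6 + 2 X$)
$L{\left(P \right)} = \frac{1}{81 + P}$ ($L{\left(P \right)} = \frac{1}{P + \left(-3\right)^{4}} = \frac{1}{P + 81} = \frac{1}{81 + P}$)
$16 \left(b{\left(4,4 \right)} + L{\left(6 \right)}\right) = 16 \left(\left(6 + 2 \cdot 4\right) + \frac{1}{81 + 6}\right) = 16 \left(\left(6 + 8\right) + \frac{1}{87}\right) = 16 \left(14 + \frac{1}{87}\right) = 16 \cdot \frac{1219}{87} = \frac{19504}{87}$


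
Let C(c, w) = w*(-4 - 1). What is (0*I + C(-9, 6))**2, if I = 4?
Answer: 900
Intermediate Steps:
C(c, w) = -5*w (C(c, w) = w*(-5) = -5*w)
(0*I + C(-9, 6))**2 = (0*4 - 5*6)**2 = (0 - 30)**2 = (-30)**2 = 900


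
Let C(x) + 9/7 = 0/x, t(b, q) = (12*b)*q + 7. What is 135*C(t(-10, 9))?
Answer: -1215/7 ≈ -173.57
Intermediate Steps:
t(b, q) = 7 + 12*b*q (t(b, q) = 12*b*q + 7 = 7 + 12*b*q)
C(x) = -9/7 (C(x) = -9/7 + 0/x = -9/7 + 0 = -9/7)
135*C(t(-10, 9)) = 135*(-9/7) = -1215/7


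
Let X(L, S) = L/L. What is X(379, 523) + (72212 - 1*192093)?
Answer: -119880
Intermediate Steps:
X(L, S) = 1
X(379, 523) + (72212 - 1*192093) = 1 + (72212 - 1*192093) = 1 + (72212 - 192093) = 1 - 119881 = -119880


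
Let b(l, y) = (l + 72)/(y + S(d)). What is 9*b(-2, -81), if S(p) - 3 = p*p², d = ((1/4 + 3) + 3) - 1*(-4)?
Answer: 40320/63929 ≈ 0.63070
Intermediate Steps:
d = 41/4 (d = ((¼ + 3) + 3) + 4 = (13/4 + 3) + 4 = 25/4 + 4 = 41/4 ≈ 10.250)
S(p) = 3 + p³ (S(p) = 3 + p*p² = 3 + p³)
b(l, y) = (72 + l)/(69113/64 + y) (b(l, y) = (l + 72)/(y + (3 + (41/4)³)) = (72 + l)/(y + (3 + 68921/64)) = (72 + l)/(y + 69113/64) = (72 + l)/(69113/64 + y))
9*b(-2, -81) = 9*(64*(72 - 2)/(69113 + 64*(-81))) = 9*(64*70/(69113 - 5184)) = 9*(64*70/63929) = 9*(64*(1/63929)*70) = 9*(4480/63929) = 40320/63929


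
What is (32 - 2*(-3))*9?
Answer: 342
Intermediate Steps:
(32 - 2*(-3))*9 = (32 + 6)*9 = 38*9 = 342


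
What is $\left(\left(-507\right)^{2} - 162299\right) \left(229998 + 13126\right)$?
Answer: $23035999000$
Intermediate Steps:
$\left(\left(-507\right)^{2} - 162299\right) \left(229998 + 13126\right) = \left(257049 - 162299\right) 243124 = 94750 \cdot 243124 = 23035999000$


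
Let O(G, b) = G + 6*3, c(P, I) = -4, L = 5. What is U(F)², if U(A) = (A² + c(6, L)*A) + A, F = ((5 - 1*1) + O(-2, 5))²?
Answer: 25217440000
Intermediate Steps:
O(G, b) = 18 + G (O(G, b) = G + 18 = 18 + G)
F = 400 (F = ((5 - 1*1) + (18 - 2))² = ((5 - 1) + 16)² = (4 + 16)² = 20² = 400)
U(A) = A² - 3*A (U(A) = (A² - 4*A) + A = A² - 3*A)
U(F)² = (400*(-3 + 400))² = (400*397)² = 158800² = 25217440000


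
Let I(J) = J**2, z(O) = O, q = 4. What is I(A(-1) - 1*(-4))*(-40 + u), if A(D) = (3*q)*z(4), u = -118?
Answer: -427232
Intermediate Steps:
A(D) = 48 (A(D) = (3*4)*4 = 12*4 = 48)
I(A(-1) - 1*(-4))*(-40 + u) = (48 - 1*(-4))**2*(-40 - 118) = (48 + 4)**2*(-158) = 52**2*(-158) = 2704*(-158) = -427232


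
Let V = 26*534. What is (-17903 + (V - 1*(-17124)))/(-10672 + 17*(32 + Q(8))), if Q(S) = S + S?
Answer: -13105/9856 ≈ -1.3296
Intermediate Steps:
V = 13884
Q(S) = 2*S
(-17903 + (V - 1*(-17124)))/(-10672 + 17*(32 + Q(8))) = (-17903 + (13884 - 1*(-17124)))/(-10672 + 17*(32 + 2*8)) = (-17903 + (13884 + 17124))/(-10672 + 17*(32 + 16)) = (-17903 + 31008)/(-10672 + 17*48) = 13105/(-10672 + 816) = 13105/(-9856) = 13105*(-1/9856) = -13105/9856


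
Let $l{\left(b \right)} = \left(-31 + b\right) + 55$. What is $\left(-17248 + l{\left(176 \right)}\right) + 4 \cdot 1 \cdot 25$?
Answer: $-16948$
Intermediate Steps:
$l{\left(b \right)} = 24 + b$
$\left(-17248 + l{\left(176 \right)}\right) + 4 \cdot 1 \cdot 25 = \left(-17248 + \left(24 + 176\right)\right) + 4 \cdot 1 \cdot 25 = \left(-17248 + 200\right) + 4 \cdot 25 = -17048 + 100 = -16948$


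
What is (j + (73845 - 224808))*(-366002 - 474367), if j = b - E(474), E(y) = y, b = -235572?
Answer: 325230366321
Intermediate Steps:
j = -236046 (j = -235572 - 1*474 = -235572 - 474 = -236046)
(j + (73845 - 224808))*(-366002 - 474367) = (-236046 + (73845 - 224808))*(-366002 - 474367) = (-236046 - 150963)*(-840369) = -387009*(-840369) = 325230366321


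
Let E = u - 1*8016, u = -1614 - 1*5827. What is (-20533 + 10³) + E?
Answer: -34990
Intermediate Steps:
u = -7441 (u = -1614 - 5827 = -7441)
E = -15457 (E = -7441 - 1*8016 = -7441 - 8016 = -15457)
(-20533 + 10³) + E = (-20533 + 10³) - 15457 = (-20533 + 1000) - 15457 = -19533 - 15457 = -34990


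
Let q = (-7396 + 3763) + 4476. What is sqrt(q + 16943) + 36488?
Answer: 36488 + sqrt(17786) ≈ 36621.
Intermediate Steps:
q = 843 (q = -3633 + 4476 = 843)
sqrt(q + 16943) + 36488 = sqrt(843 + 16943) + 36488 = sqrt(17786) + 36488 = 36488 + sqrt(17786)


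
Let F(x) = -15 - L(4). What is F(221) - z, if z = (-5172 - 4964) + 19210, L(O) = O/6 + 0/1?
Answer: -27269/3 ≈ -9089.7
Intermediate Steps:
L(O) = O/6 (L(O) = O*(⅙) + 0*1 = O/6 + 0 = O/6)
z = 9074 (z = -10136 + 19210 = 9074)
F(x) = -47/3 (F(x) = -15 - 4/6 = -15 - 1*⅔ = -15 - ⅔ = -47/3)
F(221) - z = -47/3 - 1*9074 = -47/3 - 9074 = -27269/3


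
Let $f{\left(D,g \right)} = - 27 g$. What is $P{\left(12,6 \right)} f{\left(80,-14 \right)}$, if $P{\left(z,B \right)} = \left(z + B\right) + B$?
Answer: $9072$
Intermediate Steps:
$P{\left(z,B \right)} = z + 2 B$ ($P{\left(z,B \right)} = \left(B + z\right) + B = z + 2 B$)
$P{\left(12,6 \right)} f{\left(80,-14 \right)} = \left(12 + 2 \cdot 6\right) \left(\left(-27\right) \left(-14\right)\right) = \left(12 + 12\right) 378 = 24 \cdot 378 = 9072$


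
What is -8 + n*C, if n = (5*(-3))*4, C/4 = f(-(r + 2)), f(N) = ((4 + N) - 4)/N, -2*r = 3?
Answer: -248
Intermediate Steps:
r = -3/2 (r = -½*3 = -3/2 ≈ -1.5000)
f(N) = 1 (f(N) = N/N = 1)
C = 4 (C = 4*1 = 4)
n = -60 (n = -15*4 = -60)
-8 + n*C = -8 - 60*4 = -8 - 240 = -248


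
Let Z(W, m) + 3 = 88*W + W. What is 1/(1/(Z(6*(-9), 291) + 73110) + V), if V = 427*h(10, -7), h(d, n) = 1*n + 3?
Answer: -68301/116658107 ≈ -0.00058548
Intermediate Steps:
h(d, n) = 3 + n (h(d, n) = n + 3 = 3 + n)
Z(W, m) = -3 + 89*W (Z(W, m) = -3 + (88*W + W) = -3 + 89*W)
V = -1708 (V = 427*(3 - 7) = 427*(-4) = -1708)
1/(1/(Z(6*(-9), 291) + 73110) + V) = 1/(1/((-3 + 89*(6*(-9))) + 73110) - 1708) = 1/(1/((-3 + 89*(-54)) + 73110) - 1708) = 1/(1/((-3 - 4806) + 73110) - 1708) = 1/(1/(-4809 + 73110) - 1708) = 1/(1/68301 - 1708) = 1/(-116658107/68301) = -68301/116658107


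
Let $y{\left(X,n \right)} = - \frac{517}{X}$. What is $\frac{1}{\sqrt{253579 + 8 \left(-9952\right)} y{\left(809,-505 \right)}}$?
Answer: $- \frac{809 \sqrt{173963}}{89938871} \approx -0.0037517$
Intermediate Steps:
$\frac{1}{\sqrt{253579 + 8 \left(-9952\right)} y{\left(809,-505 \right)}} = \frac{1}{\sqrt{253579 + 8 \left(-9952\right)} \left(- \frac{517}{809}\right)} = \frac{1}{\sqrt{253579 - 79616} \left(\left(-517\right) \frac{1}{809}\right)} = \frac{1}{\sqrt{173963} \left(- \frac{517}{809}\right)} = \frac{\sqrt{173963}}{173963} \left(- \frac{809}{517}\right) = - \frac{809 \sqrt{173963}}{89938871}$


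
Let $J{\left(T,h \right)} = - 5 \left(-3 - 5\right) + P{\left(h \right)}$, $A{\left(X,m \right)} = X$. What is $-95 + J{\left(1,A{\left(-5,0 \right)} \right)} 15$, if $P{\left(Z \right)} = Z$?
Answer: $430$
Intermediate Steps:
$J{\left(T,h \right)} = 40 + h$ ($J{\left(T,h \right)} = - 5 \left(-3 - 5\right) + h = \left(-5\right) \left(-8\right) + h = 40 + h$)
$-95 + J{\left(1,A{\left(-5,0 \right)} \right)} 15 = -95 + \left(40 - 5\right) 15 = -95 + 35 \cdot 15 = -95 + 525 = 430$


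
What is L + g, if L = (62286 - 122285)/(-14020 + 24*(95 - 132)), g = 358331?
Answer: 5342058547/14908 ≈ 3.5834e+5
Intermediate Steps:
L = 59999/14908 (L = -59999/(-14020 + 24*(-37)) = -59999/(-14020 - 888) = -59999/(-14908) = -59999*(-1/14908) = 59999/14908 ≈ 4.0246)
L + g = 59999/14908 + 358331 = 5342058547/14908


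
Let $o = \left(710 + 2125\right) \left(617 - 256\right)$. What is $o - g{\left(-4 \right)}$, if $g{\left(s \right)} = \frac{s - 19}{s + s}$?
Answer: $\frac{8187457}{8} \approx 1.0234 \cdot 10^{6}$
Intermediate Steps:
$g{\left(s \right)} = \frac{-19 + s}{2 s}$
$o = 1023435$ ($o = 2835 \cdot 361 = 1023435$)
$o - g{\left(-4 \right)} = 1023435 - \frac{-19 - 4}{2 \left(-4\right)} = 1023435 - \frac{1}{2} \left(- \frac{1}{4}\right) \left(-23\right) = 1023435 - \frac{23}{8} = \frac{8187457}{8}$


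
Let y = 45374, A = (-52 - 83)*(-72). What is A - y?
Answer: -35654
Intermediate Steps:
A = 9720 (A = -135*(-72) = 9720)
A - y = 9720 - 1*45374 = 9720 - 45374 = -35654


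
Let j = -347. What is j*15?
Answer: -5205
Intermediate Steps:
j*15 = -347*15 = -5205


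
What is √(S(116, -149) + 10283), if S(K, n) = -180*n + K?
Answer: √37219 ≈ 192.92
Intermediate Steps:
S(K, n) = K - 180*n
√(S(116, -149) + 10283) = √((116 - 180*(-149)) + 10283) = √((116 + 26820) + 10283) = √(26936 + 10283) = √37219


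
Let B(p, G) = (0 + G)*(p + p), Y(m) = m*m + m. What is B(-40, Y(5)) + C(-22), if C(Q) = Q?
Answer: -2422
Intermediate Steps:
Y(m) = m + m² (Y(m) = m² + m = m + m²)
B(p, G) = 2*G*p (B(p, G) = G*(2*p) = 2*G*p)
B(-40, Y(5)) + C(-22) = 2*(5*(1 + 5))*(-40) - 22 = 2*(5*6)*(-40) - 22 = 2*30*(-40) - 22 = -2400 - 22 = -2422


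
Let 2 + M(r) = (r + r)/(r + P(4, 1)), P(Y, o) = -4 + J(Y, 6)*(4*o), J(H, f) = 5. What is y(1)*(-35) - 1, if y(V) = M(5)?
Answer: 157/3 ≈ 52.333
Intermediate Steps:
P(Y, o) = -4 + 20*o (P(Y, o) = -4 + 5*(4*o) = -4 + 20*o)
M(r) = -2 + 2*r/(16 + r) (M(r) = -2 + (r + r)/(r + (-4 + 20*1)) = -2 + (2*r)/(r + (-4 + 20)) = -2 + (2*r)/(r + 16) = -2 + (2*r)/(16 + r) = -2 + 2*r/(16 + r))
y(V) = -32/21 (y(V) = -32/(16 + 5) = -32/21)
y(1)*(-35) - 1 = -32/21*(-35) - 1 = 160/3 - 1 = 157/3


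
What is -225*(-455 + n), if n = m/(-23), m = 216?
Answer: 2403225/23 ≈ 1.0449e+5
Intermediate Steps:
n = -216/23 (n = 216/(-23) = 216*(-1/23) = -216/23 ≈ -9.3913)
-225*(-455 + n) = -225*(-455 - 216/23) = -225*(-10681/23) = 2403225/23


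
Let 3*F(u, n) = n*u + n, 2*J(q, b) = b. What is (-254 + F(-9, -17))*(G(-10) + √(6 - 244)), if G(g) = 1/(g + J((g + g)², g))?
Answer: 626/45 - 626*I*√238/3 ≈ 13.911 - 3219.2*I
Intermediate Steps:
J(q, b) = b/2
G(g) = 2/(3*g) (G(g) = 1/(g + g/2) = 1/(3*g/2) = 2/(3*g))
F(u, n) = n/3 + n*u/3 (F(u, n) = (n*u + n)/3 = (n + n*u)/3 = n/3 + n*u/3)
(-254 + F(-9, -17))*(G(-10) + √(6 - 244)) = (-254 + (⅓)*(-17)*(1 - 9))*((⅔)/(-10) + √(6 - 244)) = (-254 + (⅓)*(-17)*(-8))*((⅔)*(-⅒) + √(-238)) = (-254 + 136/3)*(-1/15 + I*√238) = -626*(-1/15 + I*√238)/3 = 626/45 - 626*I*√238/3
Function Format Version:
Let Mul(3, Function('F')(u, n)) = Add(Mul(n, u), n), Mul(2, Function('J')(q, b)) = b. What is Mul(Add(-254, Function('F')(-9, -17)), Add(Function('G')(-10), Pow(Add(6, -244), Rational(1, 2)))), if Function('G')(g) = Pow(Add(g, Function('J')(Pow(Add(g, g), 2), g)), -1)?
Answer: Add(Rational(626, 45), Mul(Rational(-626, 3), I, Pow(238, Rational(1, 2)))) ≈ Add(13.911, Mul(-3219.2, I))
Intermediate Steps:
Function('J')(q, b) = Mul(Rational(1, 2), b)
Function('G')(g) = Mul(Rational(2, 3), Pow(g, -1)) (Function('G')(g) = Pow(Add(g, Mul(Rational(1, 2), g)), -1) = Pow(Mul(Rational(3, 2), g), -1) = Mul(Rational(2, 3), Pow(g, -1)))
Function('F')(u, n) = Add(Mul(Rational(1, 3), n), Mul(Rational(1, 3), n, u)) (Function('F')(u, n) = Mul(Rational(1, 3), Add(Mul(n, u), n)) = Mul(Rational(1, 3), Add(n, Mul(n, u))) = Add(Mul(Rational(1, 3), n), Mul(Rational(1, 3), n, u)))
Mul(Add(-254, Function('F')(-9, -17)), Add(Function('G')(-10), Pow(Add(6, -244), Rational(1, 2)))) = Mul(Add(-254, Mul(Rational(1, 3), -17, Add(1, -9))), Add(Mul(Rational(2, 3), Pow(-10, -1)), Pow(Add(6, -244), Rational(1, 2)))) = Mul(Add(-254, Mul(Rational(1, 3), -17, -8)), Add(Mul(Rational(2, 3), Rational(-1, 10)), Pow(-238, Rational(1, 2)))) = Mul(Add(-254, Rational(136, 3)), Add(Rational(-1, 15), Mul(I, Pow(238, Rational(1, 2))))) = Mul(Rational(-626, 3), Add(Rational(-1, 15), Mul(I, Pow(238, Rational(1, 2))))) = Add(Rational(626, 45), Mul(Rational(-626, 3), I, Pow(238, Rational(1, 2))))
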